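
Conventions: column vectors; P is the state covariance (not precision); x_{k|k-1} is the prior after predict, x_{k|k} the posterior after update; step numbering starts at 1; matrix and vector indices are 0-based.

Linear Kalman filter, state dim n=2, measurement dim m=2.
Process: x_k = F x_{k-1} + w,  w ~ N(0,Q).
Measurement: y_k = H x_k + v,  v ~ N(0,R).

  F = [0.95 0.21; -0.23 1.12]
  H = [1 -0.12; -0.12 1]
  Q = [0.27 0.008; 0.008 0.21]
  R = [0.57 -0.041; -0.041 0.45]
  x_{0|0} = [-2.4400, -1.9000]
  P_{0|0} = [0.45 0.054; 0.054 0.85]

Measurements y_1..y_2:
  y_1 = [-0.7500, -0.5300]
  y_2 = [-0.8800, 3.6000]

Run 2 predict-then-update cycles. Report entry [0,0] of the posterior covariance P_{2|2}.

step 1: x^-=[-2.7170, -1.5668]  P^-=[0.7352 0.1644; 0.1644 1.2722]  S=[1.2840 -0.1151; -0.1151 1.6933]  K=[0.5647 0.0834; 0.0759 0.7448]  nu=[1.7790, 0.7108]  x^+=[-1.6532, -0.9024]  P^+=[0.3248 0.0534; 0.0534 0.3385]
step 2: x^-=[-1.7601, -0.6304]  P^-=[0.5994 0.0708; 0.0708 0.6243]  S=[1.1614 -0.1160; -0.1160 1.0659]  K=[0.5143 0.0549; 0.0548 0.5837]  nu=[0.8044, 4.0192]  x^+=[-1.1256, 1.7595]  P^+=[0.2956 0.0391; 0.0391 0.2651]

P_post[0,0] = 0.2956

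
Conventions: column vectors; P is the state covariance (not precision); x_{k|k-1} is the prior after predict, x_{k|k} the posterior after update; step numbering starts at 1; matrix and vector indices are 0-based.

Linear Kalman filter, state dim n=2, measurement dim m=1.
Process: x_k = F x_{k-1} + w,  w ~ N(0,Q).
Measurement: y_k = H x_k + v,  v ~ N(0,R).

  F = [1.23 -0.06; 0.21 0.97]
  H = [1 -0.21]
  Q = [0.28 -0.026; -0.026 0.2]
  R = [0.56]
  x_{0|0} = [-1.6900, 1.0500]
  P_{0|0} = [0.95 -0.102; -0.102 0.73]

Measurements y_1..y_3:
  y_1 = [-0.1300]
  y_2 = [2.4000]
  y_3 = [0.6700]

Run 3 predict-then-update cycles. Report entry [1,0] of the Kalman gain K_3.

K[1,0] = -0.0035

step 1: x^-=[-2.1417, 0.6636]  P^-=[1.7349 0.0565; 0.0565 0.8872]  S=[2.3103]  K=[0.7458; -0.0562]  nu=[2.1511]  x^+=[-0.5374, 0.5427]  P^+=[0.4498 0.1533; 0.1533 0.8799]
step 2: x^-=[-0.6936, 0.4136]  P^-=[0.9411 0.2200; 0.2200 1.1102]  S=[1.4577]  K=[0.6139; -0.0090]  nu=[3.1804]  x^+=[1.2590, 0.3848]  P^+=[0.3917 0.2281; 0.2281 1.1101]
step 3: x^-=[1.5255, 0.6377]  P^-=[0.8429 0.2798; 0.2798 1.3547]  S=[1.3452]  K=[0.5830; -0.0035]  nu=[-0.7215]  x^+=[1.1048, 0.6402]  P^+=[0.3858 0.2825; 0.2825 1.3546]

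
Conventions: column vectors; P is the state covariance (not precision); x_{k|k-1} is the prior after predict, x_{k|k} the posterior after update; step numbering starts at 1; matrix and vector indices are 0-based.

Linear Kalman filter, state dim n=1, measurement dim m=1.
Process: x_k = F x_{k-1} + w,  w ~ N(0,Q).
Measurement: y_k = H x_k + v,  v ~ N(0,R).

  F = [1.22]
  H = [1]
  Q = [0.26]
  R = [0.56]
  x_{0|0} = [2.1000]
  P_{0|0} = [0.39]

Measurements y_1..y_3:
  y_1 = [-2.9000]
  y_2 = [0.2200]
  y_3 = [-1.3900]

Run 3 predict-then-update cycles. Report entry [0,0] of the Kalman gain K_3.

step 1: x^-=[2.5620]  P^-=[0.8405]  S=[1.4005]  K=[0.6001]  nu=[-5.4620]  x^+=[-0.7159]  P^+=[0.3361]
step 2: x^-=[-0.8734]  P^-=[0.7602]  S=[1.3202]  K=[0.5758]  nu=[1.0934]  x^+=[-0.2438]  P^+=[0.3225]
step 3: x^-=[-0.2975]  P^-=[0.7400]  S=[1.3000]  K=[0.5692]  nu=[-1.0925]  x^+=[-0.9193]  P^+=[0.3188]

K[0,0] = 0.5692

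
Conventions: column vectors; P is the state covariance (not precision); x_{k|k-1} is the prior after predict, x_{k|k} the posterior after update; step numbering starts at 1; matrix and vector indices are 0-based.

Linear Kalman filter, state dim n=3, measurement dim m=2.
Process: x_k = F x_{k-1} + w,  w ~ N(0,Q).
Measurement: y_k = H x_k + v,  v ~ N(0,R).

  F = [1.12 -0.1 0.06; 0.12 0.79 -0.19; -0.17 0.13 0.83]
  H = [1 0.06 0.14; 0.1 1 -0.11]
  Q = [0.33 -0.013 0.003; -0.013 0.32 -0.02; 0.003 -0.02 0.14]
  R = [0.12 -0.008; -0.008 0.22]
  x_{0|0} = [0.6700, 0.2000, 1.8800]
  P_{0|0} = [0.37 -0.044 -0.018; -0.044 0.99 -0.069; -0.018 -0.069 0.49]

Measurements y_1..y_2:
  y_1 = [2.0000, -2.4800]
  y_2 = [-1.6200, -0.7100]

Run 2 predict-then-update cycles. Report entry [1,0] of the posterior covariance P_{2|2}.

P_post[1,0] = -0.0230

step 1: x^-=[0.8432, -0.1188, 1.4725]  P^-=[0.8141 -0.0864 -0.0744; -0.0864 0.9741 -0.0438; -0.0744 -0.0438 0.4971]  S=[0.9154 0.0386; 0.0386 1.2022]  K=[0.8733 -0.0254; -0.0713 0.8093; -0.0044 -0.0880]  nu=[0.9578, -2.2835]  x^+=[1.7376, -2.0353, 1.6692]  P^+=[0.1168 -0.0320 -0.0706; -0.0320 0.1864 0.0414; -0.0706 0.0414 0.4878]
step 2: x^-=[2.2498, -1.7165, 0.8255]  P^-=[0.4773 -0.0283 -0.0706; -0.0283 0.4403 -0.0596; -0.0706 -0.0596 0.5128]  S=[0.5848 0.0287; 0.0287 0.6803]  K=[0.7961 0.0065; -0.0495 0.6548; 0.0048 -0.1810]  nu=[-3.8823, 0.8723]  x^+=[-0.8353, -0.9531, 0.6489]  P^+=[0.1064 -0.0230 -0.0679; -0.0230 0.1491 0.0209; -0.0679 0.0209 0.4906]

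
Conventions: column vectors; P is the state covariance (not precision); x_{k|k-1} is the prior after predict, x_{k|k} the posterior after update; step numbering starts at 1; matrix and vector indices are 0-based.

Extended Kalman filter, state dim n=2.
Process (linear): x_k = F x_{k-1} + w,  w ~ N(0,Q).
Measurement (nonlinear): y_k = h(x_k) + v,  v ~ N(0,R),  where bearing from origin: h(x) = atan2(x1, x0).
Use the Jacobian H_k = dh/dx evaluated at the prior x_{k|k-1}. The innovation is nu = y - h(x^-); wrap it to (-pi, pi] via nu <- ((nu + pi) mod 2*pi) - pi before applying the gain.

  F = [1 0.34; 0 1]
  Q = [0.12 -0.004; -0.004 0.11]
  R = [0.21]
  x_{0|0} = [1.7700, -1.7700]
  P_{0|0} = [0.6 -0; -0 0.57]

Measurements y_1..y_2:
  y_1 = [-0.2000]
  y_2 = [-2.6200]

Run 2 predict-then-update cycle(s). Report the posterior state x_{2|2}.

step 1: x^-=[1.1682, -1.7700]  P^-=[0.7859 0.1898; 0.1898 0.6800]  H_jac=[0.3935 0.2597]  S=[0.4164]  K=[0.8612; 0.6036]  nu=[0.7874]  x^+=[1.8463, -1.2947]  P^+=[0.4771 -0.0266; -0.0266 0.5283]
step 2: x^-=[1.4061, -1.2947]  P^-=[0.6401 0.1490; 0.1490 0.6383]  H_jac=[0.3544 0.3849]  S=[0.4256]  K=[0.6677; 0.7013]  nu=[-1.8758]  x^+=[0.1535, -2.6103]  P^+=[0.4503 -0.0503; -0.0503 0.4290]

x_post = [0.1535, -2.6103]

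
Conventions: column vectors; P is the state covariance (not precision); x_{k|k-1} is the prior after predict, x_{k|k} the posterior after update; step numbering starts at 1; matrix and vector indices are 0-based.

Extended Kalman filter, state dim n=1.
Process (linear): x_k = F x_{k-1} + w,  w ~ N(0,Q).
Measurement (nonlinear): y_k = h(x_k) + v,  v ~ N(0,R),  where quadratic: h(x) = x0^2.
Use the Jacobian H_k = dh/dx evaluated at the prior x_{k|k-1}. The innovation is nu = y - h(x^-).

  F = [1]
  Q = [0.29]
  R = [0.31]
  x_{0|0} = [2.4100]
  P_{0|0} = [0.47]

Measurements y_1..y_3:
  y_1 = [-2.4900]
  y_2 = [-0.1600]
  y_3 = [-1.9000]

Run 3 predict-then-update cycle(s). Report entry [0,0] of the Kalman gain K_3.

step 1: x^-=[2.4100]  P^-=[0.7600]  H_jac=[4.8200]  S=[17.9666]  K=[0.2039]  nu=[-8.2981]  x^+=[0.7181]  P^+=[0.0131]
step 2: x^-=[0.7181]  P^-=[0.3031]  H_jac=[1.4362]  S=[0.9352]  K=[0.4655]  nu=[-0.6757]  x^+=[0.4036]  P^+=[0.1005]
step 3: x^-=[0.4036]  P^-=[0.3905]  H_jac=[0.8072]  S=[0.5644]  K=[0.5584]  nu=[-2.0629]  x^+=[-0.7484]  P^+=[0.2145]

K[0,0] = 0.5584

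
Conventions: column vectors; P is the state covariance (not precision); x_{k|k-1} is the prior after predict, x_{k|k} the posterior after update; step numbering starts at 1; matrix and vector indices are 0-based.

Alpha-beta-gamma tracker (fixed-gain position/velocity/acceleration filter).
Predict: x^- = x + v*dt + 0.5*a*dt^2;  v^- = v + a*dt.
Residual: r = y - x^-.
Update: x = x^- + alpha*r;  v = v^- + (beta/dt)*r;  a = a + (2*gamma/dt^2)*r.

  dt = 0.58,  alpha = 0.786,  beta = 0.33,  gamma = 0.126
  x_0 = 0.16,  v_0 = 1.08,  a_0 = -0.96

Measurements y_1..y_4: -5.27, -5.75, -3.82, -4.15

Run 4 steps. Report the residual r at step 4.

step 1: x_pred=0.6249  r=-5.8949  x^+=-4.0085  v^+=-2.8308  a^+=-5.3759
step 2: x_pred=-6.5546  r=0.8046  x^+=-5.9222  v^+=-5.4911  a^+=-4.7732
step 3: x_pred=-9.9099  r=6.0899  x^+=-5.1232  v^+=-4.7946  a^+=-0.2113
step 4: x_pred=-7.9396  r=3.7896  x^+=-4.9610  v^+=-2.7610  a^+=2.6276

resid = 3.7896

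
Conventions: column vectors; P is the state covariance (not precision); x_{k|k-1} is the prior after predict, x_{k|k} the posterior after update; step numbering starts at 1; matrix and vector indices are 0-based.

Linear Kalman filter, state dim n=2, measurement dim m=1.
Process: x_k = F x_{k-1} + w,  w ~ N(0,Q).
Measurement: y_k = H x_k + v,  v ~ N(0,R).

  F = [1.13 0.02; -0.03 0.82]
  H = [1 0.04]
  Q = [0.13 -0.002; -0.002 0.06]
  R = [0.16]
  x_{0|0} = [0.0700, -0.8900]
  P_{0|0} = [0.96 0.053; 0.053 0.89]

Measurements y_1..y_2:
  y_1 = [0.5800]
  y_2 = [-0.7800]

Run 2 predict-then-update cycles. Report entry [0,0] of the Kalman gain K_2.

K[0,0] = 0.6610

step 1: x^-=[0.0613, -0.7319]  P^-=[1.3586 0.0291; 0.0291 0.6567]  S=[1.5220]  K=[0.8934; 0.0364]  nu=[0.5480]  x^+=[0.5509, -0.7120]  P^+=[0.1438 -0.0204; -0.0204 0.6547]
step 2: x^-=[0.6082, -0.6003]  P^-=[0.3129 -0.0150; -0.0150 0.5013]  S=[0.4725]  K=[0.6610; 0.0107]  nu=[-1.3642]  x^+=[-0.2935, -0.6149]  P^+=[0.1065 -0.0183; -0.0183 0.5013]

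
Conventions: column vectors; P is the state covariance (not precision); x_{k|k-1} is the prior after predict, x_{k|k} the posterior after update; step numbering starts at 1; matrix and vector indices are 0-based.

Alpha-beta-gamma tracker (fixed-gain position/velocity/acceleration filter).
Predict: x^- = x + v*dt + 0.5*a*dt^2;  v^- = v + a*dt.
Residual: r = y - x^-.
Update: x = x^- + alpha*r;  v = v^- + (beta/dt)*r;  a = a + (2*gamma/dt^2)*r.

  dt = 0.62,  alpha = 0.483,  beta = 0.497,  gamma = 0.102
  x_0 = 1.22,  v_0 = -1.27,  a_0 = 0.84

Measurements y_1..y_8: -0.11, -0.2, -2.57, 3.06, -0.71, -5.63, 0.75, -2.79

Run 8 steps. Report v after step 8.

v_post = -1.5282

step 1: x_pred=0.5940  r=-0.7040  x^+=0.2540  v^+=-1.3136  a^+=0.4664
step 2: x_pred=-0.4708  r=0.2708  x^+=-0.3400  v^+=-0.8074  a^+=0.6101
step 3: x_pred=-0.7233  r=-1.8467  x^+=-1.6153  v^+=-1.9095  a^+=-0.3700
step 4: x_pred=-2.8702  r=5.9302  x^+=-0.0059  v^+=2.6149  a^+=2.7772
step 5: x_pred=2.1491  r=-2.8591  x^+=0.7682  v^+=2.0449  a^+=1.2599
step 6: x_pred=2.2781  r=-7.9081  x^+=-1.5415  v^+=-3.5133  a^+=-2.9369
step 7: x_pred=-4.2842  r=5.0342  x^+=-1.8527  v^+=-1.2987  a^+=-0.2653
step 8: x_pred=-2.7089  r=-0.0811  x^+=-2.7480  v^+=-1.5282  a^+=-0.3084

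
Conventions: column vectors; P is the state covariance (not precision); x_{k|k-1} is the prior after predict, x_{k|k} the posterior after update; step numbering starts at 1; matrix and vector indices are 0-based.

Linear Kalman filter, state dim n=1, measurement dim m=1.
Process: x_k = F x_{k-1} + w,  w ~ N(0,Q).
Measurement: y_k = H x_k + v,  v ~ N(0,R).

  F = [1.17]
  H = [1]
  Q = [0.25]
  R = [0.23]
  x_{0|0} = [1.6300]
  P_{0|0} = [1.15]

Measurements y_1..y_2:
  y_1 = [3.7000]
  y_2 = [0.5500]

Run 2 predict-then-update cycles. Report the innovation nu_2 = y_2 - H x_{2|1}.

innov = [-3.5441]

step 1: x^-=[1.9071]  P^-=[1.8242]  S=[2.0542]  K=[0.8880]  nu=[1.7929]  x^+=[3.4993]  P^+=[0.2042]
step 2: x^-=[4.0941]  P^-=[0.5296]  S=[0.7596]  K=[0.6972]  nu=[-3.5441]  x^+=[1.6231]  P^+=[0.1604]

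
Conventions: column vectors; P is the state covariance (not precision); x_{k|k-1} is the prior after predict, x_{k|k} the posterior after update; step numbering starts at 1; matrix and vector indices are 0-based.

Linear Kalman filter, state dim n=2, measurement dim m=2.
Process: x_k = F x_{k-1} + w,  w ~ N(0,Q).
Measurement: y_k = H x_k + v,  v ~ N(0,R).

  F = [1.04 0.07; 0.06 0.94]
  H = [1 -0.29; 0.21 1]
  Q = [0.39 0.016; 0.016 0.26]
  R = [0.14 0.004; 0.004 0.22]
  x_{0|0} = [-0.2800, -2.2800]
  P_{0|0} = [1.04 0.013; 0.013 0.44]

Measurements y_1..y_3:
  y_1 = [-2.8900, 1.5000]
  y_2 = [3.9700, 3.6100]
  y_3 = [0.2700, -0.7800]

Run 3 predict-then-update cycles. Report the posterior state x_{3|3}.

step 1: x^-=[-0.4508, -2.1600]  P^-=[1.5189 0.1226; 0.1226 0.6540]  S=[1.6428 0.2485; 0.2485 0.9925]  K=[0.8685 0.2275; -0.1501 0.7225]  nu=[-3.0656, 3.7547]  x^+=[-2.2592, 1.0127]  P^+=[0.1301 0.0262; 0.0262 0.1528]
step 2: x^-=[-2.2787, 0.8164]  P^-=[0.5353 0.0599; 0.0599 0.3985]  S=[0.6741 0.0571; 0.0571 0.6672]  K=[0.7519 0.1939; -0.1357 0.6277]  nu=[6.4854, 3.2721]  x^+=[3.2323, 1.9898]  P^+=[0.1124 0.0221; 0.0221 0.1329]
step 3: x^-=[3.5009, 2.0644]  P^-=[0.5155 0.0534; 0.0534 0.3803]  S=[0.6565 0.0521; 0.0521 0.6455]  K=[0.7465 0.1902; -0.1357 0.6175]  nu=[-2.6323, -3.5796]  x^+=[0.8551, 0.2110]  P^+=[0.1115 0.0214; 0.0214 0.1308]

x_post = [0.8551, 0.2110]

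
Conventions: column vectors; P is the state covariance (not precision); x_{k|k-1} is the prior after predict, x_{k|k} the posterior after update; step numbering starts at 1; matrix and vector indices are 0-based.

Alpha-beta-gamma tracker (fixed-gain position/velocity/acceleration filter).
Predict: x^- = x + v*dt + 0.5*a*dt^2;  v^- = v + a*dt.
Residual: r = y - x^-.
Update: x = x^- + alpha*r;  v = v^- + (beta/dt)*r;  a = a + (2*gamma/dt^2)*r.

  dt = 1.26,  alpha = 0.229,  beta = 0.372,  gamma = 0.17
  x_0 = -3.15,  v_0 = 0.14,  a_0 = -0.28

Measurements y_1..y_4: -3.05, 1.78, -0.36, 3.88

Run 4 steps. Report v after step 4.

v_post = 3.5041

step 1: x_pred=-3.1959  r=0.1459  x^+=-3.1625  v^+=-0.1697  a^+=-0.2488
step 2: x_pred=-3.5738  r=5.3538  x^+=-2.3478  v^+=1.0975  a^+=0.8978
step 3: x_pred=-0.2523  r=-0.1077  x^+=-0.2770  v^+=2.1969  a^+=0.8747
step 4: x_pred=3.1855  r=0.6945  x^+=3.3445  v^+=3.5041  a^+=1.0235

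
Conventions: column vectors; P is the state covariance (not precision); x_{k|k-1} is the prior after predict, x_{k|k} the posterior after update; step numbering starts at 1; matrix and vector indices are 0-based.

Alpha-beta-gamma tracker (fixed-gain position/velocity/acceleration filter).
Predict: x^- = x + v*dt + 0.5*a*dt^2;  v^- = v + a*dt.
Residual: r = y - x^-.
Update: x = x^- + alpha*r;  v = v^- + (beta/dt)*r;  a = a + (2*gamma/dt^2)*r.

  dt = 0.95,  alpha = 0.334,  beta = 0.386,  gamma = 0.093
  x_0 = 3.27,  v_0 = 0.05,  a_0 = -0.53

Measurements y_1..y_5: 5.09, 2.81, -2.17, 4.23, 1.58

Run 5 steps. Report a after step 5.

step 1: x_pred=3.0783  r=2.0117  x^+=3.7502  v^+=0.3639  a^+=-0.1154
step 2: x_pred=4.0438  r=-1.2338  x^+=3.6317  v^+=-0.2471  a^+=-0.3697
step 3: x_pred=3.2302  r=-5.4002  x^+=1.4265  v^+=-2.7925  a^+=-1.4826
step 4: x_pred=-1.8954  r=6.1254  x^+=0.1505  v^+=-1.7121  a^+=-0.2202
step 5: x_pred=-1.5754  r=3.1554  x^+=-0.5215  v^+=-0.6393  a^+=0.4301

a_post = 0.4301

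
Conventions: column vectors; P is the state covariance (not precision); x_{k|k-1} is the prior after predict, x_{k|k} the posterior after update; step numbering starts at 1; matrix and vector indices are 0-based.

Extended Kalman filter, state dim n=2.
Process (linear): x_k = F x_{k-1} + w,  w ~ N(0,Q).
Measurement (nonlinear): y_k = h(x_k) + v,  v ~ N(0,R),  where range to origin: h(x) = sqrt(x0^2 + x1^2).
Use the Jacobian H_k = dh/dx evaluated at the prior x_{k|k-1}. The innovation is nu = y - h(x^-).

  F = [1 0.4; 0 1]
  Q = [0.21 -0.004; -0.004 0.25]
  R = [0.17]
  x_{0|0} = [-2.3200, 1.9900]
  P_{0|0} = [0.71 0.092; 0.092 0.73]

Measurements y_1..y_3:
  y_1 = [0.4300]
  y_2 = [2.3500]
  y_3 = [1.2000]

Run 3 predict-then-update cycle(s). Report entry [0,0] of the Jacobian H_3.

H_jac[0,0] = 0.0555

step 1: x^-=[-1.5240, 1.9900]  P^-=[1.1104 0.3800; 0.3800 0.9800]  H_jac=[-0.6080 0.7939]  S=[0.8313]  K=[-0.4492; 0.6580]  nu=[-2.0765]  x^+=[-0.5912, 0.6237]  P^+=[0.9426 0.6257; 0.6257 0.6201]
step 2: x^-=[-0.3417, 0.6237]  P^-=[1.7524 0.8698; 0.8698 0.8701]  H_jac=[-0.4805 0.8770]  S=[0.5108]  K=[-0.1553; 0.6757]  nu=[1.6388]  x^+=[-0.5962, 1.7310]  P^+=[1.7401 0.9233; 0.9233 0.6369]
step 3: x^-=[0.0962, 1.7310]  P^-=[2.7907 1.1741; 1.1741 0.8869]  H_jac=[0.0555 0.9985]  S=[1.1929]  K=[1.1126; 0.7970]  nu=[-0.5337]  x^+=[-0.4976, 1.3057]  P^+=[1.3141 0.1164; 0.1164 0.1292]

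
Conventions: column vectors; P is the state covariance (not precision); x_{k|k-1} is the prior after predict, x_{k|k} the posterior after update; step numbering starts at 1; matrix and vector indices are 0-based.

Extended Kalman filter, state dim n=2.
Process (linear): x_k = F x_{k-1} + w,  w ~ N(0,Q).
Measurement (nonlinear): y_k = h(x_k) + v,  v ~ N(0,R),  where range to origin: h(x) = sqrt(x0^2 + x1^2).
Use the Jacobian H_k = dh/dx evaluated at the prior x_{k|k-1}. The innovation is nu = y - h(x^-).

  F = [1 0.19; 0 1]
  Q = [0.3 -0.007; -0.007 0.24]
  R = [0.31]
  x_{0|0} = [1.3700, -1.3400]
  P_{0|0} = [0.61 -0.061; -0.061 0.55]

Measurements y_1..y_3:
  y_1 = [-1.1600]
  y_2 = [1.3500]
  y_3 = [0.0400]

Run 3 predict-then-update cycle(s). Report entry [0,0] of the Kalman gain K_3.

K[0,0] = -0.8095

step 1: x^-=[1.1154, -1.3400]  P^-=[0.9067 0.0365; 0.0365 0.7900]  H_jac=[0.6398 -0.7686]  S=[1.1119]  K=[0.4965; -0.5251]  nu=[-2.9035]  x^+=[-0.3261, 0.1846]  P^+=[0.6326 0.3263; 0.3263 0.4834]
step 2: x^-=[-0.2910, 0.1846]  P^-=[1.0741 0.4112; 0.4112 0.7234]  H_jac=[-0.8444 0.5356]  S=[0.9115]  K=[-0.7534; 0.0442]  nu=[1.0054]  x^+=[-1.0485, 0.2290]  P^+=[0.5567 0.4415; 0.4415 0.7217]
step 3: x^-=[-1.0050, 0.2290]  P^-=[1.0505 0.5717; 0.5717 0.9617]  H_jac=[-0.9750 0.2222]  S=[1.1085]  K=[-0.8095; -0.3101]  nu=[-0.9907]  x^+=[-0.2030, 0.5362]  P^+=[0.3242 0.2934; 0.2934 0.8551]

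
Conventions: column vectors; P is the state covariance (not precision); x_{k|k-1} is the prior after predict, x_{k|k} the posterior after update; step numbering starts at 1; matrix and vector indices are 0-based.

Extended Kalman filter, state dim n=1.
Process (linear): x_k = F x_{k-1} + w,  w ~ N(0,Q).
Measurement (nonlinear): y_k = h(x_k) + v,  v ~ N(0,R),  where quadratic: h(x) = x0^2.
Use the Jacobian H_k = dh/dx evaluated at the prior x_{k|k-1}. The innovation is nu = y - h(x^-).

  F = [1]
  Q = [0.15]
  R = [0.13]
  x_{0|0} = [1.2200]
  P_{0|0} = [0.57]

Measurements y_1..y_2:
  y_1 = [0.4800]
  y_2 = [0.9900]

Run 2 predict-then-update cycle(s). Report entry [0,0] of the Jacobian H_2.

H_jac[0,0] = 1.6378

step 1: x^-=[1.2200]  P^-=[0.7200]  H_jac=[2.4400]  S=[4.4166]  K=[0.3978]  nu=[-1.0084]  x^+=[0.8189]  P^+=[0.0212]
step 2: x^-=[0.8189]  P^-=[0.1712]  H_jac=[1.6378]  S=[0.5892]  K=[0.4759]  nu=[0.3194]  x^+=[0.9709]  P^+=[0.0378]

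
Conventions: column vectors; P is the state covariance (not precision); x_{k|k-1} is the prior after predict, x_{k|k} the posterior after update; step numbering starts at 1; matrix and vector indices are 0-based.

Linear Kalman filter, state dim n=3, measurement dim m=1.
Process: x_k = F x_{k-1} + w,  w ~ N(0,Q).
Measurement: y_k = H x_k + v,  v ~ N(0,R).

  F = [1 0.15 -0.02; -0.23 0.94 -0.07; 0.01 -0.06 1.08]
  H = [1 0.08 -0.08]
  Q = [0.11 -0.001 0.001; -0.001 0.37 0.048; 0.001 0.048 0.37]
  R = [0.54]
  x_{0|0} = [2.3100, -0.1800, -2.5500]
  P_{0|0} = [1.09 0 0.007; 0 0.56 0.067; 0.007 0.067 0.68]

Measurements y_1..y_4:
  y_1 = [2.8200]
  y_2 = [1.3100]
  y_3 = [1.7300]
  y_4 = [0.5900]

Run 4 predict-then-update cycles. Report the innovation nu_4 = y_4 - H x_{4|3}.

step 1: x^-=[2.3340, -0.5220, -2.7201]  P^-=[1.2122 -0.1742 0.0107; -0.1742 0.9172 0.0291; 0.0107 0.0291 1.1567]  S=[1.7355]  K=[0.6899; -0.0594; -0.0458]  nu=[0.3102]  x^+=[2.5480, -0.5404, -2.7343]  P^+=[0.3861 -0.1030 0.0655; -0.1030 0.9111 0.0243; 0.0655 0.0243 1.1531]
step 2: x^-=[2.5216, -0.9026, -2.8952]  P^-=[0.4833 -0.0580 0.0525; -0.0580 1.2446 -0.0854; 0.0525 -0.0854 1.7167]  S=[1.0257]  K=[0.4626; 0.0472; -0.0893]  nu=[-1.3710]  x^+=[1.8874, -0.9673, -2.7727]  P^+=[0.2638 -0.0804 0.0949; -0.0804 1.2423 -0.0810; 0.0949 -0.0810 1.7085]
step 3: x^-=[1.7977, -1.1493, -2.9176]  P^-=[0.3750 0.0392 0.0495; 0.0392 1.5385 -0.2600; 0.0495 -0.2600 2.3799]  S=[0.9418]  K=[0.3973; 0.1944; -0.1717]  nu=[-0.2092]  x^+=[1.7146, -1.1900, -2.8817]  P^+=[0.2263 -0.0335 0.1138; -0.0335 1.5029 -0.2285; 0.1138 -0.2285 2.3522]
step 4: x^-=[1.5937, -1.3112, -3.0237]  P^-=[0.3579 0.1310 0.0264; 0.1310 1.7697 -0.4772; 0.0264 -0.4772 3.1511]  S=[0.9522]  K=[0.3846; 0.3264; -0.2771]  nu=[-1.1407]  x^+=[1.1550, -1.6835, -2.7076]  P^+=[0.2170 0.0115 0.1279; 0.0115 1.6682 -0.3911; 0.1279 -0.3911 3.0780]

innov = [-1.1407]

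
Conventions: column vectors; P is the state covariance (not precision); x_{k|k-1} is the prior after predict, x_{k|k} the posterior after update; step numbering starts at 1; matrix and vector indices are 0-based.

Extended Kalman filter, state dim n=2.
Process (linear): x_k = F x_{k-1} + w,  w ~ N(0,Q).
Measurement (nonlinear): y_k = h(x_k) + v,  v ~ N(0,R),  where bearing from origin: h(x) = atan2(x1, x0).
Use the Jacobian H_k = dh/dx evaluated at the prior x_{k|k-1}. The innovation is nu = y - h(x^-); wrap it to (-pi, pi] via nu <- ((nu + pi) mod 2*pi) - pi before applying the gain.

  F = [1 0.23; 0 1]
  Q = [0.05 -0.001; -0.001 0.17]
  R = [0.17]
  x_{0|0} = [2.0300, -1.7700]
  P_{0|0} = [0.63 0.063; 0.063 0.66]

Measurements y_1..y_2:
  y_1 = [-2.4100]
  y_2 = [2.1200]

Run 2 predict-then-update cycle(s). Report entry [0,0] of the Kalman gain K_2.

K[0,0] = 0.7677

step 1: x^-=[1.6229, -1.7700]  P^-=[0.7439 0.2138; 0.2138 0.8300]  H_jac=[0.3069 0.2814]  S=[0.3428]  K=[0.8417; 0.8729]  nu=[-1.5813]  x^+=[0.2919, -3.1504]  P^+=[0.5011 -0.0380; -0.0380 0.5688]
step 2: x^-=[-0.4326, -3.1504]  P^-=[0.5637 0.0918; 0.0918 0.7388]  H_jac=[0.3115 -0.0428]  S=[0.2236]  K=[0.7677; -0.0135]  nu=[-2.4559]  x^+=[-2.3182, -3.1173]  P^+=[0.4319 0.0941; 0.0941 0.7388]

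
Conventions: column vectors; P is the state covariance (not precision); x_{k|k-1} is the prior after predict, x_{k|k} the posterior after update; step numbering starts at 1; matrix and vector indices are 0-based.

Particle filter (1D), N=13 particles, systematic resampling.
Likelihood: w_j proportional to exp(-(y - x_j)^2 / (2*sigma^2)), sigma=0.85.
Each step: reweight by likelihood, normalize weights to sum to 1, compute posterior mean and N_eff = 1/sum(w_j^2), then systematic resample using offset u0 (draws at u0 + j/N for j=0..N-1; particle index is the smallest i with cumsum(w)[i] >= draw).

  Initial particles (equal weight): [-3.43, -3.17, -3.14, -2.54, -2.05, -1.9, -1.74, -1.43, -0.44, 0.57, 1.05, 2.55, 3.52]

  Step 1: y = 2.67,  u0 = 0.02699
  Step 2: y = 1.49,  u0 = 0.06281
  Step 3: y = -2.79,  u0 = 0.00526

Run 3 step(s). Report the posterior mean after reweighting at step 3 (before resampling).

step 1: w=[0.0000, 0.0000, 0.0000, 0.0000, 0.0000, 0.0000, 0.0000, 0.0000, 0.0007, 0.0261, 0.0900, 0.5477, 0.3355]  mean=2.6866  Neff=2.3736  idx=[10, 10, 11, 11, 11, 11, 11, 11, 11, 12, 12, 12, 12]
step 2: w=[0.1683, 0.1683, 0.0884, 0.0884, 0.0884, 0.0884, 0.0884, 0.0884, 0.0884, 0.0111, 0.0111, 0.0111, 0.0111]  mean=2.0882  Neff=8.9387  idx=[0, 0, 1, 1, 2, 3, 4, 4, 5, 6, 7, 8, 11]
step 3: w=[0.2500, 0.2500, 0.2500, 0.2500, 0.0000, 0.0000, 0.0000, 0.0000, 0.0000, 0.0000, 0.0000, 0.0000, 0.0000]  mean=1.0502  Neff=4.0012  idx=[0, 0, 0, 0, 1, 1, 1, 2, 2, 2, 3, 3, 3]

post_mean = 1.0502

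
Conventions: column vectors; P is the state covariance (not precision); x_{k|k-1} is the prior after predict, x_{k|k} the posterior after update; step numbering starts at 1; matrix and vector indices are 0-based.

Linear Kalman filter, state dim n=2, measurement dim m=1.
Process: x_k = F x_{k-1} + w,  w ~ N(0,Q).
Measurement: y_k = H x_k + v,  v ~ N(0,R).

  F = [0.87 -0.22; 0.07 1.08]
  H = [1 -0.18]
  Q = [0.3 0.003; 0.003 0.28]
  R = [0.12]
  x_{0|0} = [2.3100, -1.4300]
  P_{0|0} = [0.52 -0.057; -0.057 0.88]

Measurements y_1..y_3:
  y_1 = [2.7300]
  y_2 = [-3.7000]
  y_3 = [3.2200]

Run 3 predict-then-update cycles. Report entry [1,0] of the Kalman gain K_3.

K[1,0] = -0.7801

step 1: x^-=[2.3243, -1.3827]  P^-=[0.7580 -0.2271; -0.2271 1.3004]  S=[1.0019]  K=[0.7974; -0.4603]  nu=[0.1568]  x^+=[2.4493, -1.4549]  P^+=[0.1210 0.1406; 0.1406 1.0881]
step 2: x^-=[2.4510, -1.3998]  P^-=[0.3904 -0.1182; -0.1182 1.5710]  S=[0.6039]  K=[0.6818; -0.6640]  nu=[-6.4030]  x^+=[-1.9143, 2.8519]  P^+=[0.1097 0.1552; 0.1552 1.3047]
step 3: x^-=[-2.2928, 2.9460]  P^-=[0.3868 -0.1569; -0.1569 1.8259]  S=[0.6225]  K=[0.6668; -0.7801]  nu=[6.0431]  x^+=[1.7367, -1.7681]  P^+=[0.1101 0.1669; 0.1669 1.4471]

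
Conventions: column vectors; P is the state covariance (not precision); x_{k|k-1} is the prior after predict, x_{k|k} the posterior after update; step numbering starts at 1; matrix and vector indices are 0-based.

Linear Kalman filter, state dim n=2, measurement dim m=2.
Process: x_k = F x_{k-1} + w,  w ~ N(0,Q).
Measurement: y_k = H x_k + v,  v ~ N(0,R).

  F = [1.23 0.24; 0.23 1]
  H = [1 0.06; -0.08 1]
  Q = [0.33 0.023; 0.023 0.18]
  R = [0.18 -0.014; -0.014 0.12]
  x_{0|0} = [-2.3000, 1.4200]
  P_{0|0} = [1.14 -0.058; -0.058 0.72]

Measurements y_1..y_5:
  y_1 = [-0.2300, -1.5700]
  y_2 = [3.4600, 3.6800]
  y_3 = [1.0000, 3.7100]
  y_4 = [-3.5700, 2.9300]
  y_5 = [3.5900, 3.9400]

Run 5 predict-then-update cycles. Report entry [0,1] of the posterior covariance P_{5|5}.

P_post[0,1] = 0.0032

step 1: x^-=[-2.4882, 0.8910]  P^-=[2.0619 0.4438; 0.4438 0.9336]  S=[2.2985 0.3187; 0.3187 0.9958]  K=[0.9102 -0.0113; 0.0967 0.8710]  nu=[2.2047, -2.6601]  x^+=[-0.4513, -1.2126]  P^+=[0.1641 -0.0010; -0.0010 0.1031]
step 2: x^-=[-0.8461, -1.3164]  P^-=[0.5836 0.0929; 0.0929 0.2913]  S=[0.7758 0.0492; 0.0492 0.4002]  K=[0.7580 0.0222; 0.0980 0.6973]  nu=[4.3851, 4.9288]  x^+=[2.5873, 2.5503]  P^+=[0.1360 0.0029; 0.0029 0.0825]
step 3: x^-=[3.7944, 3.1453]  P^-=[0.5422 0.0850; 0.0850 0.2711]  S=[0.7334 0.0435; 0.0435 0.3809]  K=[0.7448 0.0243; 0.0976 0.6826]  nu=[-2.9831, 0.8682]  x^+=[1.5936, 3.4467]  P^+=[0.1335 0.0032; 0.0032 0.0808]
step 4: x^-=[2.7873, 3.8133]  P^-=[0.5386 0.0842; 0.0842 0.2693]  S=[0.7296 0.0429; 0.0429 0.3793]  K=[0.7436 0.0244; 0.0975 0.6813]  nu=[-6.5861, -0.6603]  x^+=[-2.1263, 2.7210]  P^+=[0.1333 0.0032; 0.0032 0.0806]
step 5: x^-=[-1.9623, 2.2320]  P^-=[0.5382 0.0842; 0.0842 0.2692]  S=[0.7293 0.0428; 0.0428 0.3791]  K=[0.7435 0.0244; 0.0975 0.6811]  nu=[5.4184, 1.5510]  x^+=[2.1041, 3.8169]  P^+=[0.1333 0.0032; 0.0032 0.0806]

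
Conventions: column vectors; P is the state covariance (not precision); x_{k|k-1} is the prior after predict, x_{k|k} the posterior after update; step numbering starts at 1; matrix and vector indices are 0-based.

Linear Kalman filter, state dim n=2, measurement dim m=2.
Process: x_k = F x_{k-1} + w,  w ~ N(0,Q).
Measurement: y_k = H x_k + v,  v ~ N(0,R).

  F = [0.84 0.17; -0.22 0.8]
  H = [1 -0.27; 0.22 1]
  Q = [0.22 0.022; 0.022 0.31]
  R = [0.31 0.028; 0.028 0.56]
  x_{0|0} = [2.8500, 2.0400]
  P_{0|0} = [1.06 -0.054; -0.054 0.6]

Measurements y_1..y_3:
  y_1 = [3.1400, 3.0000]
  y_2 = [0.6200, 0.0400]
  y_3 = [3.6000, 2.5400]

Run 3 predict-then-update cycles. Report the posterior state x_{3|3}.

x_post = [2.8072, 0.6567]

step 1: x^-=[2.7408, 1.0050]  P^-=[0.9699 -0.1266; -0.1266 0.7643]  S=[1.4039 -0.0840; -0.0840 1.3156]  K=[0.7219 0.1121; -0.2044 0.5468]  nu=[0.6705, 1.3920]  x^+=[3.3809, 1.6290]  P^+=[0.2353 0.0312; 0.0312 0.2936]
step 2: x^-=[3.1169, 0.5594]  P^-=[0.4035 0.0382; 0.0382 0.4983]  S=[0.7291 0.0182; 0.0182 1.0947]  K=[0.5365 0.1071; -0.1437 0.4653]  nu=[-2.3458, -1.2051]  x^+=[1.7292, 0.3357]  P^+=[0.1789 0.0356; 0.0356 0.2487]
step 3: x^-=[1.5096, -0.1118]  P^-=[0.3636 0.0454; 0.0454 0.4653]  S=[0.6830 0.0250; 0.0250 1.0628]  K=[0.5105 0.1059; -0.1340 0.4503]  nu=[2.0602, 2.3197]  x^+=[2.8072, 0.6567]  P^+=[0.1710 0.0360; 0.0360 0.2405]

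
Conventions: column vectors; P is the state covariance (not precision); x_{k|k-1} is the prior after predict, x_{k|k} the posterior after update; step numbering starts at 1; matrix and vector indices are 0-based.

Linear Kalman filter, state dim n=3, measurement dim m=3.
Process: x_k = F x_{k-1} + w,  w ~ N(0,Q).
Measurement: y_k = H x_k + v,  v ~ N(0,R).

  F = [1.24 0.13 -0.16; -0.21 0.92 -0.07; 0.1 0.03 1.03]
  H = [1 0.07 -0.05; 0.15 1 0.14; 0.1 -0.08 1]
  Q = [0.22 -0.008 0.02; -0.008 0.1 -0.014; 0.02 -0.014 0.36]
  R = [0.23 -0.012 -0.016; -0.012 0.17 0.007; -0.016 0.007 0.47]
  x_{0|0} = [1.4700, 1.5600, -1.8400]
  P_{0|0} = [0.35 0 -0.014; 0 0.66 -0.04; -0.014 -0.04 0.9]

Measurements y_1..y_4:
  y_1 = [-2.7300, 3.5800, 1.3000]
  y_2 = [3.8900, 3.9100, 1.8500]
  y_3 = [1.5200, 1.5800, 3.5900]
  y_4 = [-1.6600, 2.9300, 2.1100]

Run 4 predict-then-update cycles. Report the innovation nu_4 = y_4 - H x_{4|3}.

innov = [-3.7133, 1.3673, -1.1338]

step 1: x^-=[2.3200, 1.2553, -1.7014]  P^-=[0.7996 -0.0031 -0.1052; -0.0031 0.6832 -0.1027; -0.1052 -0.1027 1.3135]  S=[1.0470 0.1336 -0.1176; 0.1336 0.8628 0.0291; -0.1176 0.0291 1.7914]  K=[0.7730 -0.0026 0.0368; -0.0648 0.7882 -0.1051; -0.0972 0.0664 0.7245]  nu=[-5.2229, 2.2149, 2.8698]  x^+=[-1.6172, 3.0378, 1.0323]  P^+=[0.1788 -0.0341 -0.0157; -0.0341 0.1431 -0.0280; -0.0157 -0.0280 0.3419]
step 2: x^-=[-1.7756, 3.0621, 0.9927]  P^-=[0.5025 -0.0664 -0.0387; -0.0664 0.2470 -0.0643; -0.0387 -0.0643 0.7194]  S=[0.7306 0.0060 -0.0415; 0.0060 0.4028 0.0197; -0.0415 0.0197 1.1997]  K=[0.6863 -0.0032 0.0379; -0.0725 0.5714 -0.0875; -0.0748 0.0478 0.5974]  nu=[5.5009, 0.9752, 1.2798]  x^+=[2.0452, 3.1087, 1.3923]  P^+=[0.1589 -0.0307 -0.0116; -0.0307 0.1054 -0.0245; -0.0116 -0.0245 0.2815]
step 3: x^-=[2.7174, 2.3331, 1.7319]  P^-=[0.4689 -0.0634 -0.0256; -0.0634 0.2123 -0.0579; -0.0256 -0.0579 0.6563]  S=[0.6957 0.0035 -0.0282; 0.0035 0.3694 0.0219; -0.0282 0.0219 1.1375]  K=[0.6711 0.0004 0.0398; -0.0716 0.5326 -0.0834; -0.0666 0.0480 0.5762]  nu=[-1.2741, -1.4031, 1.7730]  x^+=[1.9323, 1.5290, 2.7709]  P^+=[0.1553 -0.0296 -0.0099; -0.0296 0.0986 -0.0235; -0.0099 -0.0235 0.2713]
step 4: x^-=[2.1515, 0.8069, 3.0932]  P^-=[0.4628 -0.0624 -0.0221; -0.0624 0.2058 -0.0566; -0.0221 -0.0566 0.6458]  S=[0.6892 0.0036 -0.0248; 0.0036 0.3633 0.0228; -0.0248 0.0228 1.1274]  K=[0.6681 0.0017 0.0405; -0.0712 0.5246 -0.0825; -0.0643 0.0486 0.5725]  nu=[-3.7133, 1.3673, -1.1338]  x^+=[-0.3731, 1.8823, 2.7493]  P^+=[0.1546 -0.0293 -0.0094; -0.0293 0.0971 -0.0233; -0.0094 -0.0233 0.2695]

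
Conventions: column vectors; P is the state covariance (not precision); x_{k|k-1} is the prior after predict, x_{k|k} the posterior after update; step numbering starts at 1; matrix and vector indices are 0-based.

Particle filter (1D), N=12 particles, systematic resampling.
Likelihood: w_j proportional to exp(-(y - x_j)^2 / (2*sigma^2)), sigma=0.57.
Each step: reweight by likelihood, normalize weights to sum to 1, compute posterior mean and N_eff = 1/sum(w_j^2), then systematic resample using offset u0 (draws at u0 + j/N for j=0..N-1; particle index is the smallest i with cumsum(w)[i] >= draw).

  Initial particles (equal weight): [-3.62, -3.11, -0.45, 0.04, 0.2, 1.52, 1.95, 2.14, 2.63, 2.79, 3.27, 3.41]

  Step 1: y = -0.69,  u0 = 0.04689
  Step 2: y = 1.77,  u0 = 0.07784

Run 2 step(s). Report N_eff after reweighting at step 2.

step 1: w=[0.0000, 0.0001, 0.5541, 0.2666, 0.1789, 0.0003, 0.0000, 0.0000, 0.0000, 0.0000, 0.0000, 0.0000]  mean=-0.2026  Neff=2.4386  idx=[2, 2, 2, 2, 2, 2, 2, 3, 3, 3, 4, 4]
step 2: w=[0.0065, 0.0065, 0.0065, 0.0065, 0.0065, 0.0065, 0.0065, 0.1272, 0.1272, 0.1272, 0.2866, 0.2866]  mean=0.1095  Neff=4.6928  idx=[7, 7, 8, 9, 9, 10, 10, 10, 11, 11, 11, 11]

N_eff = 4.6928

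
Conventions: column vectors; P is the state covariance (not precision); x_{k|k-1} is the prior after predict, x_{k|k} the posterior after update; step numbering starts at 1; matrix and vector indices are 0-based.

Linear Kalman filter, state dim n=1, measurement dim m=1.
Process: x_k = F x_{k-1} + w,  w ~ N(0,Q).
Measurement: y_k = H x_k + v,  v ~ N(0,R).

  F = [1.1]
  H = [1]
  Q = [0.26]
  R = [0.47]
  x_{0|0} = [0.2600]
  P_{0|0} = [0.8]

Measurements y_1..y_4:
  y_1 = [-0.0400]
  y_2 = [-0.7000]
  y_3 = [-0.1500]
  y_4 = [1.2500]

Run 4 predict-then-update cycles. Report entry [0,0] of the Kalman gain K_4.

K[0,0] = 0.5514

step 1: x^-=[0.2860]  P^-=[1.2280]  S=[1.6980]  K=[0.7232]  nu=[-0.3260]  x^+=[0.0502]  P^+=[0.3399]
step 2: x^-=[0.0553]  P^-=[0.6713]  S=[1.1413]  K=[0.5882]  nu=[-0.7553]  x^+=[-0.3890]  P^+=[0.2764]
step 3: x^-=[-0.4279]  P^-=[0.5945]  S=[1.0645]  K=[0.5585]  nu=[0.2779]  x^+=[-0.2727]  P^+=[0.2625]
step 4: x^-=[-0.3000]  P^-=[0.5776]  S=[1.0476]  K=[0.5514]  nu=[1.5500]  x^+=[0.5546]  P^+=[0.2591]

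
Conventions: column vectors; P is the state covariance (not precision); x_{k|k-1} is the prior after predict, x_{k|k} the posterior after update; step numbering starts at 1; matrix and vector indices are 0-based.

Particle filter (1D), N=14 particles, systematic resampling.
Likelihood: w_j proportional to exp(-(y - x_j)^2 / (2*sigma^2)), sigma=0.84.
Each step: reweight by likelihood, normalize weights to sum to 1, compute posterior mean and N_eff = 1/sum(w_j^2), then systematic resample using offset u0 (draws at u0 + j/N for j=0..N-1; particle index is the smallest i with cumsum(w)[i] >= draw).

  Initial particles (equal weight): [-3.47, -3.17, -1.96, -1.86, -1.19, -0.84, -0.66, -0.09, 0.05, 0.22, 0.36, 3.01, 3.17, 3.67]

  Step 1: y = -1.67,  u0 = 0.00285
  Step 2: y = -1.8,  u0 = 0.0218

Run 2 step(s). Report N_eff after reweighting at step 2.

step 1: w=[0.0219, 0.0442, 0.2050, 0.2121, 0.1848, 0.1335, 0.1056, 0.0371, 0.0267, 0.0173, 0.0117, 0.0000, 0.0000, 0.0000]  mean=-1.4081  Neff=6.4473  idx=[0, 2, 2, 2, 3, 3, 3, 4, 4, 4, 5, 5, 6, 7]
step 2: w=[0.0139, 0.0987, 0.0987, 0.0987, 0.1003, 0.1003, 0.1003, 0.0772, 0.0772, 0.0772, 0.0523, 0.0523, 0.0400, 0.0127]  mean=-1.5796  Neff=11.8010  idx=[1, 1, 2, 3, 3, 4, 5, 6, 6, 7, 8, 9, 10, 12]

N_eff = 11.8010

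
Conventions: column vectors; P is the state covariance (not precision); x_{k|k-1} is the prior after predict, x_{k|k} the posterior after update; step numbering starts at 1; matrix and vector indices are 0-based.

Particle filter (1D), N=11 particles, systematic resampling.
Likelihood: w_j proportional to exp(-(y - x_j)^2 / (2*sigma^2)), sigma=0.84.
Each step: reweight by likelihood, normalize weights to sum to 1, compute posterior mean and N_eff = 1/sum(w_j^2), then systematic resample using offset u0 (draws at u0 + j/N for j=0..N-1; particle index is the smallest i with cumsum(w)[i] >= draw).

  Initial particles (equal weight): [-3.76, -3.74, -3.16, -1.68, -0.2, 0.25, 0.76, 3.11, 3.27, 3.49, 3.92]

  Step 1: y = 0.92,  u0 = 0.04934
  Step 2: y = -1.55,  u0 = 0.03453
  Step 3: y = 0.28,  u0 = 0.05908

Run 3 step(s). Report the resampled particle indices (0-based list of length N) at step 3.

resampled_idx = [0, 1, 2, 3, 4, 6, 6, 7, 8, 9, 10]

step 1: w=[0.0000, 0.0000, 0.0000, 0.0038, 0.1874, 0.3317, 0.4477, 0.0152, 0.0091, 0.0042, 0.0008]  mean=0.4743  Neff=2.8905  idx=[4, 4, 5, 5, 5, 5, 6, 6, 6, 6, 6]
step 2: w=[0.2578, 0.2578, 0.0944, 0.0944, 0.0944, 0.0944, 0.0214, 0.0214, 0.0214, 0.0214, 0.0214]  mean=0.0725  Neff=5.8544  idx=[0, 0, 0, 1, 1, 1, 2, 3, 4, 5, 8]
step 3: w=[0.0854, 0.0854, 0.0854, 0.0854, 0.0854, 0.0854, 0.1005, 0.1005, 0.1005, 0.1005, 0.0854]  mean=0.0629  Neff=10.9304  idx=[0, 1, 2, 3, 4, 6, 6, 7, 8, 9, 10]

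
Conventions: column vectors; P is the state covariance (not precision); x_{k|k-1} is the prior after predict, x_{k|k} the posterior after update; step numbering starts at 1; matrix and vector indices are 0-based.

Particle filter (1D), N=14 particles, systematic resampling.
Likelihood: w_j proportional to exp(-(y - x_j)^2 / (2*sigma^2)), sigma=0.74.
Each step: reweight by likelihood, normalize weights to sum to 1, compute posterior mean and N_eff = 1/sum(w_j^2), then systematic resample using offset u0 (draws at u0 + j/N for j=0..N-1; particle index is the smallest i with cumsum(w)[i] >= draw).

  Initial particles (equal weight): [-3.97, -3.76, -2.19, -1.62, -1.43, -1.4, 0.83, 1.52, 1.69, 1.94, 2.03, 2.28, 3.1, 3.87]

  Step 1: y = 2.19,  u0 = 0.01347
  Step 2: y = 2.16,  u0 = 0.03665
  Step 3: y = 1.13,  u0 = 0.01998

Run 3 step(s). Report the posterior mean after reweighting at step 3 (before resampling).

step 1: w=[0.0000, 0.0000, 0.0000, 0.0000, 0.0000, 0.0000, 0.0362, 0.1300, 0.1559, 0.1851, 0.1914, 0.1945, 0.0920, 0.0149]  mean=2.0250  Neff=6.2529  idx=[6, 7, 7, 8, 8, 9, 9, 10, 10, 10, 11, 11, 11, 12]
step 2: w=[0.0173, 0.0599, 0.0599, 0.0712, 0.0712, 0.0833, 0.0833, 0.0857, 0.0857, 0.0857, 0.0859, 0.0859, 0.0859, 0.0389]  mean=1.9908  Neff=12.9514  idx=[1, 2, 3, 4, 5, 6, 7, 8, 8, 9, 10, 11, 12, 13]
step 3: w=[0.1213, 0.1213, 0.1047, 0.1047, 0.0765, 0.0765, 0.0665, 0.0665, 0.0665, 0.0665, 0.0417, 0.0417, 0.0417, 0.0040]  mean=1.8569  Neff=11.6337  idx=[0, 0, 1, 1, 2, 3, 3, 4, 5, 6, 7, 9, 10, 11]

post_mean = 1.8569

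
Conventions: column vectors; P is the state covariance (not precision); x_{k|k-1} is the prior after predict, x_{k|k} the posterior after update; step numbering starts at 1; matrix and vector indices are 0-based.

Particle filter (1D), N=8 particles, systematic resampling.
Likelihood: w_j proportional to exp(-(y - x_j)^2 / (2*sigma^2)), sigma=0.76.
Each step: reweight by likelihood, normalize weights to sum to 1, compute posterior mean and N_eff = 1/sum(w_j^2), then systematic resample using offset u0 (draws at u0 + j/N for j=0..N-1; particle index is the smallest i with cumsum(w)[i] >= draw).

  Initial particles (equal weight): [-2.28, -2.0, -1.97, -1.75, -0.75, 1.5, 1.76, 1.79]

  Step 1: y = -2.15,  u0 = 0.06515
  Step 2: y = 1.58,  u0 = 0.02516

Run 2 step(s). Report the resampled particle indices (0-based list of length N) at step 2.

resampled_idx = [2, 3, 5, 6, 6, 6, 7, 7]

step 1: w=[0.2468, 0.2456, 0.2435, 0.2181, 0.0459, 0.0000, 0.0000, 0.0000]  mean=-1.9499  Neff=4.3433  idx=[0, 0, 1, 1, 2, 2, 3, 3]
step 2: w=[0.0121, 0.0121, 0.0732, 0.0732, 0.0881, 0.0881, 0.3266, 0.3266]  mean=-1.8382  Neff=4.1685  idx=[2, 3, 5, 6, 6, 6, 7, 7]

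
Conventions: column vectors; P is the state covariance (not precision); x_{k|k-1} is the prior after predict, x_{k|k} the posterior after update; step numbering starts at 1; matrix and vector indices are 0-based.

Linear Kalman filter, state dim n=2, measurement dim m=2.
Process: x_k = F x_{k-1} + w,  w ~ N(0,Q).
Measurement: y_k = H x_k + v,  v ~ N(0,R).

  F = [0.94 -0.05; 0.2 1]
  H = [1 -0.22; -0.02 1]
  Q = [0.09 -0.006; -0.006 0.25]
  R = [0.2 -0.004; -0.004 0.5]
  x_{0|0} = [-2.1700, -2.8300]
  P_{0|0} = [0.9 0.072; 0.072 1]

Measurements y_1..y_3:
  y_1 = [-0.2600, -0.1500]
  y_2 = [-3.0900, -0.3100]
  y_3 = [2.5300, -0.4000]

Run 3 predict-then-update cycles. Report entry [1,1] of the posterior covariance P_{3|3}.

step 1: x^-=[-1.8983, -3.2640]  P^-=[0.8810 0.1802; 0.1802 1.3148]  S=[1.0653 -0.1299; -0.1299 1.8079]  K=[0.8078 0.1480; -0.0141 0.7242]  nu=[0.9202, 3.0760]  x^+=[-0.6999, -1.0492]  P^+=[0.1773 0.0743; 0.0743 0.3637]
step 2: x^-=[-0.6054, -1.1892]  P^-=[0.2406 0.0782; 0.0782 0.6505]  S=[0.4377 -0.0733; -0.0733 1.1474]  K=[0.5268 0.0977; -0.0540 0.5621]  nu=[-2.7462, 0.8671]  x^+=[-1.9674, -0.5535]  P^+=[0.1158 0.0490; 0.0490 0.2822]
step 3: x^-=[-1.8216, -0.9469]  P^-=[0.1884 0.0473; 0.0473 0.5565]  S=[0.3945 -0.0827; -0.0827 1.0547]  K=[0.4675 0.0779; -0.0814 0.5204]  nu=[4.1433, 0.5105]  x^+=[0.1550, -1.0186]  P^+=[0.1018 0.0391; 0.0391 0.2613]

P_post[1,1] = 0.2613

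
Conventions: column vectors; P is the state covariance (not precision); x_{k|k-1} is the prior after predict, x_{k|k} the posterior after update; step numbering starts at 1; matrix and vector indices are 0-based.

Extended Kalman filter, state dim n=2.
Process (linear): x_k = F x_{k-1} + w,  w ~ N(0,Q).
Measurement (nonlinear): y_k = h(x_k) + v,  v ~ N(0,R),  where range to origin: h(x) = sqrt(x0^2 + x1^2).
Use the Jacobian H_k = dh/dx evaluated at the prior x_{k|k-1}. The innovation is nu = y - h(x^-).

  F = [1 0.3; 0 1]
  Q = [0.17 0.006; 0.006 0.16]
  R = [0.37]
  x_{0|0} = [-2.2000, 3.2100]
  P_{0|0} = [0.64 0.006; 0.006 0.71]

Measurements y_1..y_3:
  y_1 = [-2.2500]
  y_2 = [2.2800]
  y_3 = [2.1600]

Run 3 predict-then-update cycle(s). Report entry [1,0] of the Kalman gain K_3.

K[1,0] = -0.2782

step 1: x^-=[-1.2370, 3.2100]  P^-=[0.8775 0.2250; 0.2250 0.8700]  H_jac=[-0.3596 0.9331]  S=[1.0900]  K=[-0.0969; 0.6706]  nu=[-5.6901]  x^+=[-0.6858, -0.6056]  P^+=[0.8673 0.2958; 0.2958 0.3799]
step 2: x^-=[-0.8675, -0.6056]  P^-=[1.2489 0.4158; 0.4158 0.5399]  H_jac=[-0.8200 -0.5724]  S=[1.7769]  K=[-0.7103; -0.3658]  nu=[1.2220]  x^+=[-1.7355, -1.0526]  P^+=[0.3525 -0.0459; -0.0459 0.3021]
step 3: x^-=[-2.0512, -1.0526]  P^-=[0.5222 0.0508; 0.0508 0.4621]  H_jac=[-0.8897 -0.4565]  S=[0.9209]  K=[-0.5297; -0.2782]  nu=[-0.1455]  x^+=[-1.9742, -1.0121]  P^+=[0.2638 -0.0849; -0.0849 0.3909]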